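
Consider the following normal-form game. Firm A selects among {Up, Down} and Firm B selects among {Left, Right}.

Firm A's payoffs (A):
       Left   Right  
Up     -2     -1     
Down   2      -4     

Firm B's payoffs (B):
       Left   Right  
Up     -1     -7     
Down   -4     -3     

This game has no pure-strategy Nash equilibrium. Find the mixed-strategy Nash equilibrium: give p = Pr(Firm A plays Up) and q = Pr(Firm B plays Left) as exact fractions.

p = 1/7, q = 3/7

In a mixed NE each player is indifferent between their pure strategies, so the opponent's mix sets the indifference.
Firm B indifferent between Left and Right: p·(-1) + (1−p)·(-4) = p·(-7) + (1−p)·(-3) ⟹ (-4) + 3p = (-3) + (-4)p ⟹ p = 1/7.
Firm A indifferent between Up and Down: q·(-2) + (1−q)·(-1) = q·2 + (1−q)·(-4) ⟹ (-1) + (-1)q = (-4) + 6q ⟹ q = 3/7.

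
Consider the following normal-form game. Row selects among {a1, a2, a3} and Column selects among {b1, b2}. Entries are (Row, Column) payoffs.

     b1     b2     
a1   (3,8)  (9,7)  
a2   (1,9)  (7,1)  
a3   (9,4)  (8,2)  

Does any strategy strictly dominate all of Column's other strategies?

Check whether one of Column's strategies beats all alternatives regardless of what the opponent does.
b1 strictly dominates: vs a1: 8 > 7; vs a2: 9 > 1; vs a3: 4 > 2.

b1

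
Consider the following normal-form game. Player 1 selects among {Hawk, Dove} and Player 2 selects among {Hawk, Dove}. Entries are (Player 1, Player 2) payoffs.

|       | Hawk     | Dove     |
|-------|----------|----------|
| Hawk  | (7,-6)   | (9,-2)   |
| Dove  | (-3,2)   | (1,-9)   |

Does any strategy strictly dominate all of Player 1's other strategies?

Check whether one of Player 1's strategies beats all alternatives regardless of what the opponent does.
Hawk strictly dominates: vs Hawk: 7 > -3; vs Dove: 9 > 1.

Hawk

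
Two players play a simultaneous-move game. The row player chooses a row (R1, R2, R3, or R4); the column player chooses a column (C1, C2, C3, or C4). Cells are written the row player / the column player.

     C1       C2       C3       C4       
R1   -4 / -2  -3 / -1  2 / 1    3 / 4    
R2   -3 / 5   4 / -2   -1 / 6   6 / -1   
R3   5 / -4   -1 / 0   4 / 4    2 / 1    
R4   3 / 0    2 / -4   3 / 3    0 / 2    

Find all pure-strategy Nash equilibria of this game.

Find each player's best response to every opponent strategy; NE are the intersections.
The row player's best responses — vs C1: R3 (payoff 5); vs C2: R2 (payoff 4); vs C3: R3 (payoff 4); vs C4: R2 (payoff 6).
The column player's best responses — vs R1: C4 (payoff 4); vs R2: C3 (payoff 6); vs R3: C3 (payoff 4); vs R4: C3 (payoff 3).
The only mutual best response is (R3, C3); neither player gains by switching there.

(R3, C3)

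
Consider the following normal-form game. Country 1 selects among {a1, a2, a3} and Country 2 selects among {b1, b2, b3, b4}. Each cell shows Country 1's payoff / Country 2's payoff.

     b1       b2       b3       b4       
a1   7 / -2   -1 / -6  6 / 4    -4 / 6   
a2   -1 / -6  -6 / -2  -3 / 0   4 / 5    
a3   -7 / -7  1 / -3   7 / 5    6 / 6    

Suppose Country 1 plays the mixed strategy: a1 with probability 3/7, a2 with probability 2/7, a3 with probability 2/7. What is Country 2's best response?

Country 2's best reply maximizes expected payoff against the mix.
b1: (3/7)·(-2) + (2/7)·(-6) + (2/7)·(-7) = -32/7
b2: (3/7)·(-6) + (2/7)·(-2) + (2/7)·(-3) = -4
b3: (3/7)·4 + (2/7)·0 + (2/7)·5 = 22/7
b4: (3/7)·6 + (2/7)·5 + (2/7)·6 = 40/7
Highest expected payoff is 40/7, from b4.

b4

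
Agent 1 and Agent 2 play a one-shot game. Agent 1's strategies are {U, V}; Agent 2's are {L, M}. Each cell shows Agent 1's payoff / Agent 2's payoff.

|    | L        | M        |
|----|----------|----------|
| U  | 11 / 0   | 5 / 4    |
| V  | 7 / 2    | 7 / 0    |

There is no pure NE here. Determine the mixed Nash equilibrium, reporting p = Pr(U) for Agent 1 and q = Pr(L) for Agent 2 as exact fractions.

p = 1/3, q = 1/3

In a mixed NE each player is indifferent between their pure strategies, so the opponent's mix sets the indifference.
Agent 2 indifferent between L and M: p·0 + (1−p)·2 = p·4 + (1−p)·0 ⟹ 2 + (-2)p = 0 + 4p ⟹ p = 1/3.
Agent 1 indifferent between U and V: q·11 + (1−q)·5 = q·7 + (1−q)·7 ⟹ 5 + 6q = 7 + 0q ⟹ q = 1/3.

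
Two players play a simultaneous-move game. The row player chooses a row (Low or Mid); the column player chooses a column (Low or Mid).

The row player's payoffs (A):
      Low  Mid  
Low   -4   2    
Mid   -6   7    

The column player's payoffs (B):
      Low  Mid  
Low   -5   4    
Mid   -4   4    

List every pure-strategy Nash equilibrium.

(Mid, Mid)

Check mutual best responses: a cell is a NE iff neither player can gain by unilaterally deviating.
The row player's best responses — vs Low: Low (payoff -4); vs Mid: Mid (payoff 7).
The column player's best responses — vs Low: Mid (payoff 4); vs Mid: Mid (payoff 4).
The only mutual best response is (Mid, Mid); neither player gains by switching there.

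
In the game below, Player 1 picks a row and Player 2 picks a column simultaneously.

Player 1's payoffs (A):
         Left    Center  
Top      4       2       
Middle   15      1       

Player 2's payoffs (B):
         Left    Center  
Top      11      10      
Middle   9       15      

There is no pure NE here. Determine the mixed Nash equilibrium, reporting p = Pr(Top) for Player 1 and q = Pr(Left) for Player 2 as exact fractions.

p = 6/7, q = 1/12

In a mixed NE each player is indifferent between their pure strategies, so the opponent's mix sets the indifference.
Player 2 indifferent between Left and Center: p·11 + (1−p)·9 = p·10 + (1−p)·15 ⟹ 9 + 2p = 15 + (-5)p ⟹ p = 6/7.
Player 1 indifferent between Top and Middle: q·4 + (1−q)·2 = q·15 + (1−q)·1 ⟹ 2 + 2q = 1 + 14q ⟹ q = 1/12.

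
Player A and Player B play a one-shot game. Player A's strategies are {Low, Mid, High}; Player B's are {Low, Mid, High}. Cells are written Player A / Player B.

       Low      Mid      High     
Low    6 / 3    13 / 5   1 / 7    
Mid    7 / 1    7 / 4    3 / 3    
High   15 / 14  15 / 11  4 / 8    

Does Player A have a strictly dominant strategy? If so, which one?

Check whether one of Player A's strategies beats all alternatives regardless of what the opponent does.
High strictly dominates: vs Low: 15 > each of {6, 7}; vs Mid: 15 > each of {13, 7}; vs High: 4 > each of {1, 3}.

High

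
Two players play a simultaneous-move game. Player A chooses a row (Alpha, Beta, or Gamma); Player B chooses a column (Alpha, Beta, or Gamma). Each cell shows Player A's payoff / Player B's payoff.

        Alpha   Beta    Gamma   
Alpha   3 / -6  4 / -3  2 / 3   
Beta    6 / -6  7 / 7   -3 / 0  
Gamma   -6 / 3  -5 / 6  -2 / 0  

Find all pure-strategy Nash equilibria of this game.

Check mutual best responses: a cell is a NE iff neither player can gain by unilaterally deviating.
Player A's best responses — vs Alpha: Beta (payoff 6); vs Beta: Beta (payoff 7); vs Gamma: Alpha (payoff 2).
Player B's best responses — vs Alpha: Gamma (payoff 3); vs Beta: Beta (payoff 7); vs Gamma: Beta (payoff 6).
Mutual best responses occur at (Alpha, Gamma) and (Beta, Beta); at each, neither player gains by switching.

(Alpha, Gamma) and (Beta, Beta)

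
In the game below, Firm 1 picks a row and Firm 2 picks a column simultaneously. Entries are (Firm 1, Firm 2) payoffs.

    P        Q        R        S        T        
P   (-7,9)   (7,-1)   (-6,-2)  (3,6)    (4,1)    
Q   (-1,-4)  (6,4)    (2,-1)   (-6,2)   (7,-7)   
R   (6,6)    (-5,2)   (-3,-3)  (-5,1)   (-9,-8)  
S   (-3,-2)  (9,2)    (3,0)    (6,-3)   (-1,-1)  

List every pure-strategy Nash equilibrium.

(R, P) and (S, Q)

A profile is a Nash equilibrium when each player is best-responding to the other.
Firm 1's best responses — vs P: R (payoff 6); vs Q: S (payoff 9); vs R: S (payoff 3); vs S: S (payoff 6); vs T: Q (payoff 7).
Firm 2's best responses — vs P: P (payoff 9); vs Q: Q (payoff 4); vs R: P (payoff 6); vs S: Q (payoff 2).
Mutual best responses occur at (R, P) and (S, Q); at each, neither player gains by switching.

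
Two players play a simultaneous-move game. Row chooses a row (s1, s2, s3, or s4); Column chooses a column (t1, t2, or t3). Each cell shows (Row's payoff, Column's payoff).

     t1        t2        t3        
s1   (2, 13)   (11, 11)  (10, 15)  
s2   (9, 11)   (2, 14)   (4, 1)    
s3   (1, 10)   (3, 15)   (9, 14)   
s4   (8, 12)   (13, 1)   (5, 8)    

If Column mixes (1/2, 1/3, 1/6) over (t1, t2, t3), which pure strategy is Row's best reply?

Row's best reply maximizes expected payoff against the mix.
s1: (1/2)·2 + (1/3)·11 + (1/6)·10 = 19/3
s2: (1/2)·9 + (1/3)·2 + (1/6)·4 = 35/6
s3: (1/2)·1 + (1/3)·3 + (1/6)·9 = 3
s4: (1/2)·8 + (1/3)·13 + (1/6)·5 = 55/6
Highest expected payoff is 55/6, from s4.

s4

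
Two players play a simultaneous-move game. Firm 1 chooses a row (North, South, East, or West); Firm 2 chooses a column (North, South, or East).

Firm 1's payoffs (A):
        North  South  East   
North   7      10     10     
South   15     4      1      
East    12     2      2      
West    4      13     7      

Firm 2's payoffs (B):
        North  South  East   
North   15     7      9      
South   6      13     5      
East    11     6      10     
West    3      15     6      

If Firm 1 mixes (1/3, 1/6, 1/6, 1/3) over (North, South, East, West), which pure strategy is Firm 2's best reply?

Firm 2's best reply maximizes expected payoff against the mix.
North: (1/3)·15 + (1/6)·6 + (1/6)·11 + (1/3)·3 = 53/6
South: (1/3)·7 + (1/6)·13 + (1/6)·6 + (1/3)·15 = 21/2
East: (1/3)·9 + (1/6)·5 + (1/6)·10 + (1/3)·6 = 15/2
Highest expected payoff is 21/2, from South.

South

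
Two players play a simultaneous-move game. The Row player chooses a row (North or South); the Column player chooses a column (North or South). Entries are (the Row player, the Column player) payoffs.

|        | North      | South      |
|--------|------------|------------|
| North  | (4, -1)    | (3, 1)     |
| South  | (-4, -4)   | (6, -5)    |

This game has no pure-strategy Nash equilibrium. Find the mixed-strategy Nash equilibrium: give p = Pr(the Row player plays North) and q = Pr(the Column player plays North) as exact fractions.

p = 1/3, q = 3/11

In a mixed NE each player is indifferent between their pure strategies, so the opponent's mix sets the indifference.
The Column player indifferent between North and South: p·(-1) + (1−p)·(-4) = p·1 + (1−p)·(-5) ⟹ (-4) + 3p = (-5) + 6p ⟹ p = 1/3.
The Row player indifferent between North and South: q·4 + (1−q)·3 = q·(-4) + (1−q)·6 ⟹ 3 + 1q = 6 + (-10)q ⟹ q = 3/11.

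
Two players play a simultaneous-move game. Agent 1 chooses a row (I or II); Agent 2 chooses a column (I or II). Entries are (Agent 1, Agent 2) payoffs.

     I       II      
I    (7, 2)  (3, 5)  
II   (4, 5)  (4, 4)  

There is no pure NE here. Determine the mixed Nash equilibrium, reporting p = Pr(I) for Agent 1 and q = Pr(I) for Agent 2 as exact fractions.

In a mixed NE each player is indifferent between their pure strategies, so the opponent's mix sets the indifference.
Agent 2 indifferent between I and II: p·2 + (1−p)·5 = p·5 + (1−p)·4 ⟹ 5 + (-3)p = 4 + 1p ⟹ p = 1/4.
Agent 1 indifferent between I and II: q·7 + (1−q)·3 = q·4 + (1−q)·4 ⟹ 3 + 4q = 4 + 0q ⟹ q = 1/4.

p = 1/4, q = 1/4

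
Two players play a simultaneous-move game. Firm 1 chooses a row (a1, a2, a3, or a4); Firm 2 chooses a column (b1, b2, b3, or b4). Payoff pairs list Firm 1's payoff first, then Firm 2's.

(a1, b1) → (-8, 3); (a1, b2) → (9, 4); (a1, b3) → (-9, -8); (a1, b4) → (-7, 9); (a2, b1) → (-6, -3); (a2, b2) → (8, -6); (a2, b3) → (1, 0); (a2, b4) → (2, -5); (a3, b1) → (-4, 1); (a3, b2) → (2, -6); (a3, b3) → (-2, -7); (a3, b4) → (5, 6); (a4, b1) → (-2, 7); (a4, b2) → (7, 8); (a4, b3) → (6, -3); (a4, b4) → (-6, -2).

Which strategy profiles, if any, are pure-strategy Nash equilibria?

Check mutual best responses: a cell is a NE iff neither player can gain by unilaterally deviating.
Firm 1's best responses — vs b1: a4 (payoff -2); vs b2: a1 (payoff 9); vs b3: a4 (payoff 6); vs b4: a3 (payoff 5).
Firm 2's best responses — vs a1: b4 (payoff 9); vs a2: b3 (payoff 0); vs a3: b4 (payoff 6); vs a4: b2 (payoff 8).
The only mutual best response is (a3, b4); neither player gains by switching there.

(a3, b4)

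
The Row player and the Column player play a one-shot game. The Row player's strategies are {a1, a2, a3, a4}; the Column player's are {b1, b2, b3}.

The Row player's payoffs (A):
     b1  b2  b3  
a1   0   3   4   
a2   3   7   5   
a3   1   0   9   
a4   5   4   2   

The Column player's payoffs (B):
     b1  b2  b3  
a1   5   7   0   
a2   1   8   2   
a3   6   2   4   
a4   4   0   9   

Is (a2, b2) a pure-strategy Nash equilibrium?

Yes

Holding the Column player at b2: the Row player gets 7 from a2, versus 3 from a1, 0 from a3, 4 from a4. No profitable deviation for the Row player.
Holding the Row player at a2: the Column player gets 8 from b2, versus 1 from b1, 2 from b3. No profitable deviation for the Column player either.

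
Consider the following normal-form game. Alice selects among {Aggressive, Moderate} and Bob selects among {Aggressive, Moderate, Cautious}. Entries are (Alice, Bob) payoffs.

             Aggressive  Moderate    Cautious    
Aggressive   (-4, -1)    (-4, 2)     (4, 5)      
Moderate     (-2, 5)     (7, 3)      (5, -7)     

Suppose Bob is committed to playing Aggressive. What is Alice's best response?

Moderate

With Bob fixed at Aggressive, Alice's payoffs are: Aggressive → -4, Moderate → -2.
The maximum is -2, achieved by Moderate.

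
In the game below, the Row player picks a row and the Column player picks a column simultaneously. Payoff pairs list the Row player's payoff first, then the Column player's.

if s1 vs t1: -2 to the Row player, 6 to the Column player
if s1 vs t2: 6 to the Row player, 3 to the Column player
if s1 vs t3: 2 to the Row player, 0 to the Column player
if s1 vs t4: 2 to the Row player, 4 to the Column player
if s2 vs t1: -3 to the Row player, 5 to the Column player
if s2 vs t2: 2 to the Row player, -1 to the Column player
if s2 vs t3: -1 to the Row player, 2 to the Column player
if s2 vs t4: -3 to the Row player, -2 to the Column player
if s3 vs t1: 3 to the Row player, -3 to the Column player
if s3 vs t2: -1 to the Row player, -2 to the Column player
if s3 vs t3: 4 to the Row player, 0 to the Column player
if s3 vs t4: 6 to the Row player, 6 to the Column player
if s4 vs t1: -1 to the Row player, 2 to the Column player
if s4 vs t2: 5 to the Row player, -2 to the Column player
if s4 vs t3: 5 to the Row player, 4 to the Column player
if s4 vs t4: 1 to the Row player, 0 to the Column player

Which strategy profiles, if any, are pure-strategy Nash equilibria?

Find each player's best response to every opponent strategy; NE are the intersections.
The Row player's best responses — vs t1: s3 (payoff 3); vs t2: s1 (payoff 6); vs t3: s4 (payoff 5); vs t4: s3 (payoff 6).
The Column player's best responses — vs s1: t1 (payoff 6); vs s2: t1 (payoff 5); vs s3: t4 (payoff 6); vs s4: t3 (payoff 4).
Mutual best responses occur at (s3, t4) and (s4, t3); at each, neither player gains by switching.

(s3, t4) and (s4, t3)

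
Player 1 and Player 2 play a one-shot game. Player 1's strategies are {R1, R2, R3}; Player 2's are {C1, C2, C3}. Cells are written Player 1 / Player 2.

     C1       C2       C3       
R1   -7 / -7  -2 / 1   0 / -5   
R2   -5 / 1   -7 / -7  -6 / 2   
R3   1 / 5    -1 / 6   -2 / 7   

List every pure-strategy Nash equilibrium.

No pure-strategy Nash equilibrium

A profile is a Nash equilibrium when each player is best-responding to the other.
Player 1's best responses — vs C1: R3 (payoff 1); vs C2: R3 (payoff -1); vs C3: R1 (payoff 0).
Player 2's best responses — vs R1: C2 (payoff 1); vs R2: C3 (payoff 2); vs R3: C3 (payoff 7).
No cell has both players best-responding. For instance, Player 1's best reply to C3 is R1, but against R1 Player 2 prefers C2 over C3.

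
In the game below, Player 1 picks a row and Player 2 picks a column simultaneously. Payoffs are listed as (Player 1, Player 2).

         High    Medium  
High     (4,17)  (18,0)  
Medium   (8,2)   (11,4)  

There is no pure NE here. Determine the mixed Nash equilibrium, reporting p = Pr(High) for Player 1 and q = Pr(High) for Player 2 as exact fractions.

Each player's mixing probability is pinned down by making the *other* player indifferent.
Player 2 indifferent between High and Medium: p·17 + (1−p)·2 = p·0 + (1−p)·4 ⟹ 2 + 15p = 4 + (-4)p ⟹ p = 2/19.
Player 1 indifferent between High and Medium: q·4 + (1−q)·18 = q·8 + (1−q)·11 ⟹ 18 + (-14)q = 11 + (-3)q ⟹ q = 7/11.

p = 2/19, q = 7/11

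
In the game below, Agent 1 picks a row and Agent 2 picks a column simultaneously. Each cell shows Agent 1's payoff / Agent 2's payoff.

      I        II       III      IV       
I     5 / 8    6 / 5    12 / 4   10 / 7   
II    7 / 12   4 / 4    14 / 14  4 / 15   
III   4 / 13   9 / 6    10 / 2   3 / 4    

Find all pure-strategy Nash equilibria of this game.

There is no pure-strategy Nash equilibrium

Check mutual best responses: a cell is a NE iff neither player can gain by unilaterally deviating.
Agent 1's best responses — vs I: II (payoff 7); vs II: III (payoff 9); vs III: II (payoff 14); vs IV: I (payoff 10).
Agent 2's best responses — vs I: I (payoff 8); vs II: IV (payoff 15); vs III: I (payoff 13).
No cell has both players best-responding. For instance, Agent 1's best reply to I is II, but against II Agent 2 prefers IV over I.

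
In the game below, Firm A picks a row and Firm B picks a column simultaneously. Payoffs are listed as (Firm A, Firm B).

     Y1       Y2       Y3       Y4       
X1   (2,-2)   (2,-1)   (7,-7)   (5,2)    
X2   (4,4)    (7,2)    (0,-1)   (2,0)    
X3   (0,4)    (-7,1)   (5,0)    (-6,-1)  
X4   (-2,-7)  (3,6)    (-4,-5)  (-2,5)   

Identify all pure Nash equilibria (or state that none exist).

(X1, Y4) and (X2, Y1)

Find each player's best response to every opponent strategy; NE are the intersections.
Firm A's best responses — vs Y1: X2 (payoff 4); vs Y2: X2 (payoff 7); vs Y3: X1 (payoff 7); vs Y4: X1 (payoff 5).
Firm B's best responses — vs X1: Y4 (payoff 2); vs X2: Y1 (payoff 4); vs X3: Y1 (payoff 4); vs X4: Y2 (payoff 6).
Mutual best responses occur at (X1, Y4) and (X2, Y1); at each, neither player gains by switching.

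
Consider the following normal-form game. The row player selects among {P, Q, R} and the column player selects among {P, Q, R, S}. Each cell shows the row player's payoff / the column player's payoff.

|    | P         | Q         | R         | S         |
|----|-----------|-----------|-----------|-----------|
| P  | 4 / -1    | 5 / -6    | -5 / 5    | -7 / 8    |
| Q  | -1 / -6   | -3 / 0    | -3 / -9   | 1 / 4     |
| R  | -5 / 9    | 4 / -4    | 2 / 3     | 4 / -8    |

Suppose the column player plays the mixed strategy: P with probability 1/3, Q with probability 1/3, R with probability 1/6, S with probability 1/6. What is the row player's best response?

Compute the row player's expected payoff from each pure strategy against the given mix.
P: (1/3)·4 + (1/3)·5 + (1/6)·(-5) + (1/6)·(-7) = 1
Q: (1/3)·(-1) + (1/3)·(-3) + (1/6)·(-3) + (1/6)·1 = -5/3
R: (1/3)·(-5) + (1/3)·4 + (1/6)·2 + (1/6)·4 = 2/3
Highest expected payoff is 1, from P.

P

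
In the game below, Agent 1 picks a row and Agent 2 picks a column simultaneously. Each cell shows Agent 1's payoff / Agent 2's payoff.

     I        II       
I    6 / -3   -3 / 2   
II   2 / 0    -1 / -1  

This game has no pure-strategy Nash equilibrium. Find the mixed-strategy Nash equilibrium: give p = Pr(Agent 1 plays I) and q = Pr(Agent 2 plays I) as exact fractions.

p = 1/6, q = 1/3

In a mixed NE each player is indifferent between their pure strategies, so the opponent's mix sets the indifference.
Agent 2 indifferent between I and II: p·(-3) + (1−p)·0 = p·2 + (1−p)·(-1) ⟹ 0 + (-3)p = (-1) + 3p ⟹ p = 1/6.
Agent 1 indifferent between I and II: q·6 + (1−q)·(-3) = q·2 + (1−q)·(-1) ⟹ (-3) + 9q = (-1) + 3q ⟹ q = 1/3.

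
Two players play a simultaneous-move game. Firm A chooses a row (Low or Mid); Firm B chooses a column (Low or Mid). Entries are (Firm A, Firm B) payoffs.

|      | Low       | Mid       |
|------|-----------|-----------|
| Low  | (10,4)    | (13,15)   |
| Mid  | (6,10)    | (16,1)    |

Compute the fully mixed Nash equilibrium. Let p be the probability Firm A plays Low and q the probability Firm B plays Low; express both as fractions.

Each player's mixing probability is pinned down by making the *other* player indifferent.
Firm B indifferent between Low and Mid: p·4 + (1−p)·10 = p·15 + (1−p)·1 ⟹ 10 + (-6)p = 1 + 14p ⟹ p = 9/20.
Firm A indifferent between Low and Mid: q·10 + (1−q)·13 = q·6 + (1−q)·16 ⟹ 13 + (-3)q = 16 + (-10)q ⟹ q = 3/7.

p = 9/20, q = 3/7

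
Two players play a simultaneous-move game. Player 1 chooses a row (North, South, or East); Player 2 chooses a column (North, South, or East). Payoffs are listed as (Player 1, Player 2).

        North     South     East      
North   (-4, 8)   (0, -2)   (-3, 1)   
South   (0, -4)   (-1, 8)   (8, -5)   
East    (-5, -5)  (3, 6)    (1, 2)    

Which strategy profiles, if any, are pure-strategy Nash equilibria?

(East, South)

Check mutual best responses: a cell is a NE iff neither player can gain by unilaterally deviating.
Player 1's best responses — vs North: South (payoff 0); vs South: East (payoff 3); vs East: South (payoff 8).
Player 2's best responses — vs North: North (payoff 8); vs South: South (payoff 8); vs East: South (payoff 6).
The only mutual best response is (East, South); neither player gains by switching there.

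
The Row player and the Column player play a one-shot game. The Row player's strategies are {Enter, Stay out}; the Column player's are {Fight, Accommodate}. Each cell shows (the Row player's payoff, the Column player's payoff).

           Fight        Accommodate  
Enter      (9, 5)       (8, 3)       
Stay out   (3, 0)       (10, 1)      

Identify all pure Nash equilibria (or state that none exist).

(Enter, Fight) and (Stay out, Accommodate)

Find each player's best response to every opponent strategy; NE are the intersections.
The Row player's best responses — vs Fight: Enter (payoff 9); vs Accommodate: Stay out (payoff 10).
The Column player's best responses — vs Enter: Fight (payoff 5); vs Stay out: Accommodate (payoff 1).
Mutual best responses occur at (Enter, Fight) and (Stay out, Accommodate); at each, neither player gains by switching.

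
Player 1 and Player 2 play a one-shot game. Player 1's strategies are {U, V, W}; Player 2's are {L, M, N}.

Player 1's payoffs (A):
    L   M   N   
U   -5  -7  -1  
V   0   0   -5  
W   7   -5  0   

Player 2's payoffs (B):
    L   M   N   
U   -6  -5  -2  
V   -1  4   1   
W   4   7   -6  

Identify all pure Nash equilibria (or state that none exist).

(V, M)

A profile is a Nash equilibrium when each player is best-responding to the other.
Player 1's best responses — vs L: W (payoff 7); vs M: V (payoff 0); vs N: W (payoff 0).
Player 2's best responses — vs U: N (payoff -2); vs V: M (payoff 4); vs W: M (payoff 7).
The only mutual best response is (V, M); neither player gains by switching there.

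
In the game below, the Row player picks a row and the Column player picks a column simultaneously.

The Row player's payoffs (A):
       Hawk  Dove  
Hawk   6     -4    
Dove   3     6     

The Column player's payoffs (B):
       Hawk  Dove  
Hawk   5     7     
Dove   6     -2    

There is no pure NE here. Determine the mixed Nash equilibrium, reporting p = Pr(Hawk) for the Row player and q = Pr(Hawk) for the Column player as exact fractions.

p = 4/5, q = 10/13

In a mixed NE each player is indifferent between their pure strategies, so the opponent's mix sets the indifference.
The Column player indifferent between Hawk and Dove: p·5 + (1−p)·6 = p·7 + (1−p)·(-2) ⟹ 6 + (-1)p = (-2) + 9p ⟹ p = 4/5.
The Row player indifferent between Hawk and Dove: q·6 + (1−q)·(-4) = q·3 + (1−q)·6 ⟹ (-4) + 10q = 6 + (-3)q ⟹ q = 10/13.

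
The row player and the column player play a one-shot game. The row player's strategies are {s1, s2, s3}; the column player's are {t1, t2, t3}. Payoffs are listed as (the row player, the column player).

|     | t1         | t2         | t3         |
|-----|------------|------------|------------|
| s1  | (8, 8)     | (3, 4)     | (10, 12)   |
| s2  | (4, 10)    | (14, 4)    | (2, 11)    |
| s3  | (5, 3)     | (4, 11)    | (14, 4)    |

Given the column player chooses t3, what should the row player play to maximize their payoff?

With the column player fixed at t3, the row player's payoffs are: s1 → 10, s2 → 2, s3 → 14.
The maximum is 14, achieved by s3.

s3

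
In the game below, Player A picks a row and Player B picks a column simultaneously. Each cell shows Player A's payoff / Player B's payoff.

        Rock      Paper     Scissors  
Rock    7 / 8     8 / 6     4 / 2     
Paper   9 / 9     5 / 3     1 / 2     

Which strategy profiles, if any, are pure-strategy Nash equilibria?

Find each player's best response to every opponent strategy; NE are the intersections.
Player A's best responses — vs Rock: Paper (payoff 9); vs Paper: Rock (payoff 8); vs Scissors: Rock (payoff 4).
Player B's best responses — vs Rock: Rock (payoff 8); vs Paper: Rock (payoff 9).
The only mutual best response is (Paper, Rock); neither player gains by switching there.

(Paper, Rock)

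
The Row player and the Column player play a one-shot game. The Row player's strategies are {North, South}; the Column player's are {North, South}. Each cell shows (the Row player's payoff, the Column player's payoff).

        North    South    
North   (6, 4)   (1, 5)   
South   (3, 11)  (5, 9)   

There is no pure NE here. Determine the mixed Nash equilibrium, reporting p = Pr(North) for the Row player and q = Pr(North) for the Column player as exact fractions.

In a mixed NE each player is indifferent between their pure strategies, so the opponent's mix sets the indifference.
The Column player indifferent between North and South: p·4 + (1−p)·11 = p·5 + (1−p)·9 ⟹ 11 + (-7)p = 9 + (-4)p ⟹ p = 2/3.
The Row player indifferent between North and South: q·6 + (1−q)·1 = q·3 + (1−q)·5 ⟹ 1 + 5q = 5 + (-2)q ⟹ q = 4/7.

p = 2/3, q = 4/7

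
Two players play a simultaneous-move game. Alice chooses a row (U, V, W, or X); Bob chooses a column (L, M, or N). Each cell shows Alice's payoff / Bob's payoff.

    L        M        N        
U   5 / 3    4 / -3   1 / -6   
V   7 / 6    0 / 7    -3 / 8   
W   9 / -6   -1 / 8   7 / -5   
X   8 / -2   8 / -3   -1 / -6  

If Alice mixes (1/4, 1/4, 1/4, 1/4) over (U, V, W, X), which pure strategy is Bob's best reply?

M

Bob's best reply maximizes expected payoff against the mix.
L: (1/4)·3 + (1/4)·6 + (1/4)·(-6) + (1/4)·(-2) = 1/4
M: (1/4)·(-3) + (1/4)·7 + (1/4)·8 + (1/4)·(-3) = 9/4
N: (1/4)·(-6) + (1/4)·8 + (1/4)·(-5) + (1/4)·(-6) = -9/4
Highest expected payoff is 9/4, from M.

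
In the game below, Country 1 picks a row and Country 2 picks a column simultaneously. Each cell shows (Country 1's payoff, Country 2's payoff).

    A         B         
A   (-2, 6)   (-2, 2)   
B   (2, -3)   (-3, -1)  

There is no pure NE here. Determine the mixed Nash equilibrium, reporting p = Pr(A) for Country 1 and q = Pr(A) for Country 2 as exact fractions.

Each player's mixing probability is pinned down by making the *other* player indifferent.
Country 2 indifferent between A and B: p·6 + (1−p)·(-3) = p·2 + (1−p)·(-1) ⟹ (-3) + 9p = (-1) + 3p ⟹ p = 1/3.
Country 1 indifferent between A and B: q·(-2) + (1−q)·(-2) = q·2 + (1−q)·(-3) ⟹ (-2) + 0q = (-3) + 5q ⟹ q = 1/5.

p = 1/3, q = 1/5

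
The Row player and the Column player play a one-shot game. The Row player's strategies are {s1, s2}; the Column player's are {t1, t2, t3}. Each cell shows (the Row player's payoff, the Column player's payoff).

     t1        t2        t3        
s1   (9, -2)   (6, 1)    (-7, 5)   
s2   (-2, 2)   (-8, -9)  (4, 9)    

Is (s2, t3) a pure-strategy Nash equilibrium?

Holding the Column player at t3: the Row player gets 4 from s2, versus -7 from s1. No profitable deviation for the Row player.
Holding the Row player at s2: the Column player gets 9 from t3, versus 2 from t1, -9 from t2. No profitable deviation for the Column player either.

Yes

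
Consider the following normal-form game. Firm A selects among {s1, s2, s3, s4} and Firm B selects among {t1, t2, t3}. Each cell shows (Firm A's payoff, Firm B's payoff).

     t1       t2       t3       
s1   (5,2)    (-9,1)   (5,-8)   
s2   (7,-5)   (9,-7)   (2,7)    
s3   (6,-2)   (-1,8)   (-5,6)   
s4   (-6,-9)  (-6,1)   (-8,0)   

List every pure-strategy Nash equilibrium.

Find each player's best response to every opponent strategy; NE are the intersections.
Firm A's best responses — vs t1: s2 (payoff 7); vs t2: s2 (payoff 9); vs t3: s1 (payoff 5).
Firm B's best responses — vs s1: t1 (payoff 2); vs s2: t3 (payoff 7); vs s3: t2 (payoff 8); vs s4: t2 (payoff 1).
No cell has both players best-responding. For instance, Firm A's best reply to t3 is s1, but against s1 Firm B prefers t1 over t3.

There is no pure-strategy Nash equilibrium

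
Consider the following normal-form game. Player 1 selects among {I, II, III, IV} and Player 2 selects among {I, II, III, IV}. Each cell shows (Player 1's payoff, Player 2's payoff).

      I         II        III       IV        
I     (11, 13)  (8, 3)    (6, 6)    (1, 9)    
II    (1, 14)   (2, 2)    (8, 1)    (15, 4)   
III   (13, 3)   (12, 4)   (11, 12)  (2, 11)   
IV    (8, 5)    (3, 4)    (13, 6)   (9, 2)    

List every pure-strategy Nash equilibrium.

(IV, III)

Check mutual best responses: a cell is a NE iff neither player can gain by unilaterally deviating.
Player 1's best responses — vs I: III (payoff 13); vs II: III (payoff 12); vs III: IV (payoff 13); vs IV: II (payoff 15).
Player 2's best responses — vs I: I (payoff 13); vs II: I (payoff 14); vs III: III (payoff 12); vs IV: III (payoff 6).
The only mutual best response is (IV, III); neither player gains by switching there.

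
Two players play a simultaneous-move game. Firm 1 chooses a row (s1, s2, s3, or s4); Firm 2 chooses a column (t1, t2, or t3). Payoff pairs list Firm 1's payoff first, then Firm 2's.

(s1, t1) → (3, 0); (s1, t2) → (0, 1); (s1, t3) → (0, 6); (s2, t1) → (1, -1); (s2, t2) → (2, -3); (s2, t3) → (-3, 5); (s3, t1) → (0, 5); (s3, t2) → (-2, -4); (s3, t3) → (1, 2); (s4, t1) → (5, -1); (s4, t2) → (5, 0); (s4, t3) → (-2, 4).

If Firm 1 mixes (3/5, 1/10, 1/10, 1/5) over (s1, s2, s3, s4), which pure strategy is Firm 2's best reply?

Firm 2's best reply maximizes expected payoff against the mix.
t1: (3/5)·0 + (1/10)·(-1) + (1/10)·5 + (1/5)·(-1) = 1/5
t2: (3/5)·1 + (1/10)·(-3) + (1/10)·(-4) + (1/5)·0 = -1/10
t3: (3/5)·6 + (1/10)·5 + (1/10)·2 + (1/5)·4 = 51/10
Highest expected payoff is 51/10, from t3.

t3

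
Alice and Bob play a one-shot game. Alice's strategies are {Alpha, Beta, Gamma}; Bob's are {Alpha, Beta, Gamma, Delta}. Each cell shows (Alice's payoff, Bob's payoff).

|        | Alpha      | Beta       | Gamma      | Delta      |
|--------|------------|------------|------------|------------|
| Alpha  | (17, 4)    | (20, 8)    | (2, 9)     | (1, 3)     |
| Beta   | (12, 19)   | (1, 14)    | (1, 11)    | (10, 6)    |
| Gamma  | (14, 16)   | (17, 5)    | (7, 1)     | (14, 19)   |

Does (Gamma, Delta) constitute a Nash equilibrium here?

Holding Bob at Delta: Alice gets 14 from Gamma, versus 1 from Alpha, 10 from Beta. No profitable deviation for Alice.
Holding Alice at Gamma: Bob gets 19 from Delta, versus 16 from Alpha, 5 from Beta, 1 from Gamma. No profitable deviation for Bob either.

Yes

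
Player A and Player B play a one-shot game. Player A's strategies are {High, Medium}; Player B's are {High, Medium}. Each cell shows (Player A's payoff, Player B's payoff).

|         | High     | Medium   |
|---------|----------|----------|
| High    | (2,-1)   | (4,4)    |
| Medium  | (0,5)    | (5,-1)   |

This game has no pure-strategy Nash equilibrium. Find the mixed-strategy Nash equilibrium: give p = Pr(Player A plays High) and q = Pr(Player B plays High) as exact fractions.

p = 6/11, q = 1/3

In a mixed NE each player is indifferent between their pure strategies, so the opponent's mix sets the indifference.
Player B indifferent between High and Medium: p·(-1) + (1−p)·5 = p·4 + (1−p)·(-1) ⟹ 5 + (-6)p = (-1) + 5p ⟹ p = 6/11.
Player A indifferent between High and Medium: q·2 + (1−q)·4 = q·0 + (1−q)·5 ⟹ 4 + (-2)q = 5 + (-5)q ⟹ q = 1/3.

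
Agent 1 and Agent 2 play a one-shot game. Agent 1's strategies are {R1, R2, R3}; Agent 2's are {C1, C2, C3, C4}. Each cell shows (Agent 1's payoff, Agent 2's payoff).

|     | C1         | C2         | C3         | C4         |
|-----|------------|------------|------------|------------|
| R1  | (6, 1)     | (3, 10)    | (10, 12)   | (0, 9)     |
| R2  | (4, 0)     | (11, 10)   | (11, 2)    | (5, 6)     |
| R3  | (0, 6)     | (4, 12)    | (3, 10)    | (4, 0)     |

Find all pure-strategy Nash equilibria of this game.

Find each player's best response to every opponent strategy; NE are the intersections.
Agent 1's best responses — vs C1: R1 (payoff 6); vs C2: R2 (payoff 11); vs C3: R2 (payoff 11); vs C4: R2 (payoff 5).
Agent 2's best responses — vs R1: C3 (payoff 12); vs R2: C2 (payoff 10); vs R3: C2 (payoff 12).
The only mutual best response is (R2, C2); neither player gains by switching there.

(R2, C2)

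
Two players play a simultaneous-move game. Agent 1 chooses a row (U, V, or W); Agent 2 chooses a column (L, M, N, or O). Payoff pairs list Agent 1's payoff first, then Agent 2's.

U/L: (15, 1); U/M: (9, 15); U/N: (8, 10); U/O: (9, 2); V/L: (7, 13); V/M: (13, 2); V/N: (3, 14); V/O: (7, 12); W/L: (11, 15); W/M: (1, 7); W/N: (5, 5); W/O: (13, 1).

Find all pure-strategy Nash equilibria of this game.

A profile is a Nash equilibrium when each player is best-responding to the other.
Agent 1's best responses — vs L: U (payoff 15); vs M: V (payoff 13); vs N: U (payoff 8); vs O: W (payoff 13).
Agent 2's best responses — vs U: M (payoff 15); vs V: N (payoff 14); vs W: L (payoff 15).
No cell has both players best-responding. For instance, Agent 1's best reply to L is U, but against U Agent 2 prefers M over L.

No pure-strategy Nash equilibrium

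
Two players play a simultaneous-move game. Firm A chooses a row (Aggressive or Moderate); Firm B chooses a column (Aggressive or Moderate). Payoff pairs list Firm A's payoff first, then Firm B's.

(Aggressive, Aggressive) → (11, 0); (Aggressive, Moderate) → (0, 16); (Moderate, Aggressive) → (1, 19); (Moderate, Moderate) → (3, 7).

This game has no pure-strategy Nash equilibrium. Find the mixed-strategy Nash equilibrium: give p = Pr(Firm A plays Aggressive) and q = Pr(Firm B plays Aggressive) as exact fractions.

In a mixed NE each player is indifferent between their pure strategies, so the opponent's mix sets the indifference.
Firm B indifferent between Aggressive and Moderate: p·0 + (1−p)·19 = p·16 + (1−p)·7 ⟹ 19 + (-19)p = 7 + 9p ⟹ p = 3/7.
Firm A indifferent between Aggressive and Moderate: q·11 + (1−q)·0 = q·1 + (1−q)·3 ⟹ 0 + 11q = 3 + (-2)q ⟹ q = 3/13.

p = 3/7, q = 3/13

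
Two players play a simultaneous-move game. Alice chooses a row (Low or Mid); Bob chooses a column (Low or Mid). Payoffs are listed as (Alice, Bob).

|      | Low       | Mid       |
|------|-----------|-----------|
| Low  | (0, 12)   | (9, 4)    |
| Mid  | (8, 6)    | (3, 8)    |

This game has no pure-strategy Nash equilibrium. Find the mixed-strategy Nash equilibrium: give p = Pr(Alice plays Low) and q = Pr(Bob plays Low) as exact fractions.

In a mixed NE each player is indifferent between their pure strategies, so the opponent's mix sets the indifference.
Bob indifferent between Low and Mid: p·12 + (1−p)·6 = p·4 + (1−p)·8 ⟹ 6 + 6p = 8 + (-4)p ⟹ p = 1/5.
Alice indifferent between Low and Mid: q·0 + (1−q)·9 = q·8 + (1−q)·3 ⟹ 9 + (-9)q = 3 + 5q ⟹ q = 3/7.

p = 1/5, q = 3/7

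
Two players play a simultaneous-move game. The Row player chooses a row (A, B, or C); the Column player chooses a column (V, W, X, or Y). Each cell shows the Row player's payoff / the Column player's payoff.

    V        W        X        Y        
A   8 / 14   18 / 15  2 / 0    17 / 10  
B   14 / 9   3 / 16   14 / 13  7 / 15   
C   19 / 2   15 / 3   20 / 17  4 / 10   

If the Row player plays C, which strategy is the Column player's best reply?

X

With the Row player fixed at C, the Column player's payoffs are: V → 2, W → 3, X → 17, Y → 10.
The maximum is 17, achieved by X.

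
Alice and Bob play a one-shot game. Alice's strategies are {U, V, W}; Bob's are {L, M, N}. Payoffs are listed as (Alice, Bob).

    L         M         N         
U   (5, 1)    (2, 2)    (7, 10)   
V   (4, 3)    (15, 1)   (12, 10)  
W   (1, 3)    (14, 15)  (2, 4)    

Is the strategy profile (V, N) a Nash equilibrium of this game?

Yes

Holding Bob at N: Alice gets 12 from V, versus 7 from U, 2 from W. No profitable deviation for Alice.
Holding Alice at V: Bob gets 10 from N, versus 3 from L, 1 from M. No profitable deviation for Bob either.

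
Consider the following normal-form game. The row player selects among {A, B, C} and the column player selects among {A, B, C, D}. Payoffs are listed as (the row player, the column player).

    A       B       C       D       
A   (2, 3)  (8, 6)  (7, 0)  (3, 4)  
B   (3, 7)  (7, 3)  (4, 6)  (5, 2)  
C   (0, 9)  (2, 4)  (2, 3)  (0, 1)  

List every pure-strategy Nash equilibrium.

(A, B) and (B, A)

Find each player's best response to every opponent strategy; NE are the intersections.
The row player's best responses — vs A: B (payoff 3); vs B: A (payoff 8); vs C: A (payoff 7); vs D: B (payoff 5).
The column player's best responses — vs A: B (payoff 6); vs B: A (payoff 7); vs C: A (payoff 9).
Mutual best responses occur at (A, B) and (B, A); at each, neither player gains by switching.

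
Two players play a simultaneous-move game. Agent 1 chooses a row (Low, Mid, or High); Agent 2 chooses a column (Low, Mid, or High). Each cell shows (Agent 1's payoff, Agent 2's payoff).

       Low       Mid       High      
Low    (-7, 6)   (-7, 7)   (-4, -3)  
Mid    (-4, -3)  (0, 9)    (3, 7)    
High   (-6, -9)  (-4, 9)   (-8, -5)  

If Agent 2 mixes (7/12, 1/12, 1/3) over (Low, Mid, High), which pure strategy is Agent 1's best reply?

Compute Agent 1's expected payoff from each pure strategy against the given mix.
Low: (7/12)·(-7) + (1/12)·(-7) + (1/3)·(-4) = -6
Mid: (7/12)·(-4) + (1/12)·0 + (1/3)·3 = -4/3
High: (7/12)·(-6) + (1/12)·(-4) + (1/3)·(-8) = -13/2
Highest expected payoff is -4/3, from Mid.

Mid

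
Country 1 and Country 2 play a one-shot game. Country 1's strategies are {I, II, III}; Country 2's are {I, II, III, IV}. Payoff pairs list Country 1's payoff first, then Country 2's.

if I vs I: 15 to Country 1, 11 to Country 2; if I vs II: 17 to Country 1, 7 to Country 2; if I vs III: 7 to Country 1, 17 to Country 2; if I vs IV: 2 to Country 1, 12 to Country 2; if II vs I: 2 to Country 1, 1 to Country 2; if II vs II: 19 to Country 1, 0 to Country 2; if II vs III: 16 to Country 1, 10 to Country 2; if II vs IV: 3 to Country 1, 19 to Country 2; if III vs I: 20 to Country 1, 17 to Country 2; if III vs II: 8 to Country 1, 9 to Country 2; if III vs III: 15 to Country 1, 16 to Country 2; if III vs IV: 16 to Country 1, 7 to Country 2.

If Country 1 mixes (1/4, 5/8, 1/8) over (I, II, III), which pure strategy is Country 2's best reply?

Country 2's best reply maximizes expected payoff against the mix.
I: (1/4)·11 + (5/8)·1 + (1/8)·17 = 11/2
II: (1/4)·7 + (5/8)·0 + (1/8)·9 = 23/8
III: (1/4)·17 + (5/8)·10 + (1/8)·16 = 25/2
IV: (1/4)·12 + (5/8)·19 + (1/8)·7 = 63/4
Highest expected payoff is 63/4, from IV.

IV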